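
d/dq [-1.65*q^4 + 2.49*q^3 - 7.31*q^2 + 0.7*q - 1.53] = -6.6*q^3 + 7.47*q^2 - 14.62*q + 0.7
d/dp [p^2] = 2*p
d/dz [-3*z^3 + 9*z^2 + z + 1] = -9*z^2 + 18*z + 1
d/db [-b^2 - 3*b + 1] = -2*b - 3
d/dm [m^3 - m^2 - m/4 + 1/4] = 3*m^2 - 2*m - 1/4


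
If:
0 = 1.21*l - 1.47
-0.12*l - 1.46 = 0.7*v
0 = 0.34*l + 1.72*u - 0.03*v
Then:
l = 1.21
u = -0.28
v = -2.29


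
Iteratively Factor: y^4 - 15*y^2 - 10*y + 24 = (y + 3)*(y^3 - 3*y^2 - 6*y + 8) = (y - 4)*(y + 3)*(y^2 + y - 2) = (y - 4)*(y + 2)*(y + 3)*(y - 1)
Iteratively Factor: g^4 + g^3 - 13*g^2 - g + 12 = (g + 4)*(g^3 - 3*g^2 - g + 3) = (g - 1)*(g + 4)*(g^2 - 2*g - 3) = (g - 3)*(g - 1)*(g + 4)*(g + 1)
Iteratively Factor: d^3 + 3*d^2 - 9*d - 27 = (d + 3)*(d^2 - 9) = (d - 3)*(d + 3)*(d + 3)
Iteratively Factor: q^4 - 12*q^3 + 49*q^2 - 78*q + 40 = (q - 1)*(q^3 - 11*q^2 + 38*q - 40) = (q - 5)*(q - 1)*(q^2 - 6*q + 8) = (q - 5)*(q - 2)*(q - 1)*(q - 4)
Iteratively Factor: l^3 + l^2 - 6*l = (l)*(l^2 + l - 6) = l*(l + 3)*(l - 2)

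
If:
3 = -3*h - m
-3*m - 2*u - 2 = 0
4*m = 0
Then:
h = -1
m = 0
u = -1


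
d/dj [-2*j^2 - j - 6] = -4*j - 1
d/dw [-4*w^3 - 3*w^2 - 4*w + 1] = -12*w^2 - 6*w - 4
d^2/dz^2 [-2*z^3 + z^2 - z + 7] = 2 - 12*z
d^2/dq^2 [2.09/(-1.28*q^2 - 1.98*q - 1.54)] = (6.848512*q^2 + 10.593792*q - 2.09*(2.56*q + 1.98)*(5.12*q + 3.96) + 8.239616)/(1.28*q^2 + 1.98*q + 1.54)^3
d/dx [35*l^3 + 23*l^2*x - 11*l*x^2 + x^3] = 23*l^2 - 22*l*x + 3*x^2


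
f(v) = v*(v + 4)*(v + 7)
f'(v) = v*(v + 4) + v*(v + 7) + (v + 4)*(v + 7) = 3*v^2 + 22*v + 28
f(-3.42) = -7.10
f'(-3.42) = -12.15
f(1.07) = 43.78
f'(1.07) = 54.97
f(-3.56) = -5.39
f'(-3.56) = -12.30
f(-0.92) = -17.23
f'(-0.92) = 10.30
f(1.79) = 91.10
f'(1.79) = 76.99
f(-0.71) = -14.69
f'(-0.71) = 13.89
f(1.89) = 98.96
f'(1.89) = 80.30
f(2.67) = 172.21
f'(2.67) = 108.13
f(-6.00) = 12.00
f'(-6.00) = 4.00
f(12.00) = 3648.00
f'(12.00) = 724.00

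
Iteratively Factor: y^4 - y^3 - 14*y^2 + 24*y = (y - 2)*(y^3 + y^2 - 12*y) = y*(y - 2)*(y^2 + y - 12) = y*(y - 2)*(y + 4)*(y - 3)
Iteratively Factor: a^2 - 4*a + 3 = (a - 1)*(a - 3)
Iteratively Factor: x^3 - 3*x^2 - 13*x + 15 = (x - 1)*(x^2 - 2*x - 15) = (x - 1)*(x + 3)*(x - 5)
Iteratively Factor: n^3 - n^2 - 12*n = (n + 3)*(n^2 - 4*n) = n*(n + 3)*(n - 4)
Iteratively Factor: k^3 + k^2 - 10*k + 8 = (k - 1)*(k^2 + 2*k - 8) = (k - 2)*(k - 1)*(k + 4)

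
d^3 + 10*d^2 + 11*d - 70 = (d - 2)*(d + 5)*(d + 7)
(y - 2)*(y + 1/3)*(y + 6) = y^3 + 13*y^2/3 - 32*y/3 - 4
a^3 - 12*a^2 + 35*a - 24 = (a - 8)*(a - 3)*(a - 1)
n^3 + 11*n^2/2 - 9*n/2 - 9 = (n - 3/2)*(n + 1)*(n + 6)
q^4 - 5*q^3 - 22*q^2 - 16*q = q*(q - 8)*(q + 1)*(q + 2)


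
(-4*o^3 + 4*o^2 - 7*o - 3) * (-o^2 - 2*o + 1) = 4*o^5 + 4*o^4 - 5*o^3 + 21*o^2 - o - 3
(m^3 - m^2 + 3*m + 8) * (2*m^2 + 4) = 2*m^5 - 2*m^4 + 10*m^3 + 12*m^2 + 12*m + 32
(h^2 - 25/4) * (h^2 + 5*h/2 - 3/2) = h^4 + 5*h^3/2 - 31*h^2/4 - 125*h/8 + 75/8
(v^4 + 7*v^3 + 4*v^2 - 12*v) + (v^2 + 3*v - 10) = v^4 + 7*v^3 + 5*v^2 - 9*v - 10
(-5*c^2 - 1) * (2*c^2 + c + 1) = -10*c^4 - 5*c^3 - 7*c^2 - c - 1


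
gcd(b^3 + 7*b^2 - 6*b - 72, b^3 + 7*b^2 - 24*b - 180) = b + 6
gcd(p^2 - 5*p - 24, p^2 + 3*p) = p + 3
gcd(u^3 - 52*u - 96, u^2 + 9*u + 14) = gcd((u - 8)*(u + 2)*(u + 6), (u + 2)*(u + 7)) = u + 2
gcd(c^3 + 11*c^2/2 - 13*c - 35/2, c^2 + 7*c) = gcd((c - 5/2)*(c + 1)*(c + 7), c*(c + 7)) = c + 7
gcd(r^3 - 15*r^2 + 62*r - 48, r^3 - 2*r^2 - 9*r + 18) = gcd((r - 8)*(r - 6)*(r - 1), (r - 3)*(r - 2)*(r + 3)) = 1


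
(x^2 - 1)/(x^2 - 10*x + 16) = (x^2 - 1)/(x^2 - 10*x + 16)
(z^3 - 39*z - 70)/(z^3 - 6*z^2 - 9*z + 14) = (z + 5)/(z - 1)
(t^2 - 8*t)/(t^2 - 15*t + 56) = t/(t - 7)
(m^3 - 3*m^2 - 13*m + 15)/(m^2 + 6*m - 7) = (m^2 - 2*m - 15)/(m + 7)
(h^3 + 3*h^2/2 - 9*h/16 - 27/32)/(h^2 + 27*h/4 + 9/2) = (8*h^2 + 6*h - 9)/(8*(h + 6))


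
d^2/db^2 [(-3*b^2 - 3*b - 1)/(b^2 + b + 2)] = 10*(3*b^2 + 3*b - 1)/(b^6 + 3*b^5 + 9*b^4 + 13*b^3 + 18*b^2 + 12*b + 8)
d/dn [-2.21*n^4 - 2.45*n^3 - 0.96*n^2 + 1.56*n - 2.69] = -8.84*n^3 - 7.35*n^2 - 1.92*n + 1.56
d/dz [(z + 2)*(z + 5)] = 2*z + 7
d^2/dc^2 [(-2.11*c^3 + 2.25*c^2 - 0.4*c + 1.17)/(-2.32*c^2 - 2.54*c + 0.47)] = (-7.105427357601e-15*c^4 + 62.65076*c^3 - 67.618356*c^2 - 35.953902*c - 17.68729)/(12.487168*c^6 + 41.013888*c^5 + 37.313952*c^4 - 0.230631999999996*c^3 - 7.559292*c^2 + 1.683258*c - 0.103823)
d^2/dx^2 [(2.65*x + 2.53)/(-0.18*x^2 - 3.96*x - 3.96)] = (-(0.36*x + 3.96)*(0.72*x + 7.92)*(2.65*x + 2.53) + (2.862*x + 21.8988)*(0.18*x^2 + 3.96*x + 3.96))/(0.18*x^2 + 3.96*x + 3.96)^3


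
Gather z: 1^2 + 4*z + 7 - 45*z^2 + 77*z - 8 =-45*z^2 + 81*z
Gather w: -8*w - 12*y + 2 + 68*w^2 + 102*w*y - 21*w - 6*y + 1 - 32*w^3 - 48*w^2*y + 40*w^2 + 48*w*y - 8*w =-32*w^3 + w^2*(108 - 48*y) + w*(150*y - 37) - 18*y + 3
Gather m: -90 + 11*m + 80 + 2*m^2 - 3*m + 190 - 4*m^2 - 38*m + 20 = -2*m^2 - 30*m + 200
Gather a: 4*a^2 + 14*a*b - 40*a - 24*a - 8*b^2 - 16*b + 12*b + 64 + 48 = 4*a^2 + a*(14*b - 64) - 8*b^2 - 4*b + 112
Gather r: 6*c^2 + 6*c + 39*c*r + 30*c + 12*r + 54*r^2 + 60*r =6*c^2 + 36*c + 54*r^2 + r*(39*c + 72)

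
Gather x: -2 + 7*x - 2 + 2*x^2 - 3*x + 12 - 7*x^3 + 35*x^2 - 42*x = -7*x^3 + 37*x^2 - 38*x + 8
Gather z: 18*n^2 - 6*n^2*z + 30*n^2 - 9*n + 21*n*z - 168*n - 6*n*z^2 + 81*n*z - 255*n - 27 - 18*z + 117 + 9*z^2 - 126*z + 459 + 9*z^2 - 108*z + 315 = 48*n^2 - 432*n + z^2*(18 - 6*n) + z*(-6*n^2 + 102*n - 252) + 864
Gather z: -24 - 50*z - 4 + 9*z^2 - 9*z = 9*z^2 - 59*z - 28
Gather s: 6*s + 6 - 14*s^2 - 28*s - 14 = -14*s^2 - 22*s - 8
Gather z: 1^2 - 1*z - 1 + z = 0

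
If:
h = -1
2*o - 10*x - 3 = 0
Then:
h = -1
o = 5*x + 3/2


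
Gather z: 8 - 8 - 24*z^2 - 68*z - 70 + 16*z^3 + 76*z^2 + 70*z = 16*z^3 + 52*z^2 + 2*z - 70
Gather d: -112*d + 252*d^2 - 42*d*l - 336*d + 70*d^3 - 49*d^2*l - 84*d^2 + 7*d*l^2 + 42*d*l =70*d^3 + d^2*(168 - 49*l) + d*(7*l^2 - 448)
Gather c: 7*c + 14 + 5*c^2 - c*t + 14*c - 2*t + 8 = 5*c^2 + c*(21 - t) - 2*t + 22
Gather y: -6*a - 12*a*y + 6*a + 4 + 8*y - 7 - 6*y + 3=y*(2 - 12*a)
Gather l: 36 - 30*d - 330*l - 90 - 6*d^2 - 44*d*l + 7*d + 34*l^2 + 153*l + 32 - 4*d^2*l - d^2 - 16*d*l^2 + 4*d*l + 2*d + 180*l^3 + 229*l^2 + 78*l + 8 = -7*d^2 - 21*d + 180*l^3 + l^2*(263 - 16*d) + l*(-4*d^2 - 40*d - 99) - 14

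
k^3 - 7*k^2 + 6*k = k*(k - 6)*(k - 1)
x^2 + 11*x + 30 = (x + 5)*(x + 6)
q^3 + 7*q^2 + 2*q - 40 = (q - 2)*(q + 4)*(q + 5)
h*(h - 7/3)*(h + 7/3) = h^3 - 49*h/9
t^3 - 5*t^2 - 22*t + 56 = (t - 7)*(t - 2)*(t + 4)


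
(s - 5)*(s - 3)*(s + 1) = s^3 - 7*s^2 + 7*s + 15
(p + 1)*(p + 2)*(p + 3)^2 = p^4 + 9*p^3 + 29*p^2 + 39*p + 18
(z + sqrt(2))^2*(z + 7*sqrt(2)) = z^3 + 9*sqrt(2)*z^2 + 30*z + 14*sqrt(2)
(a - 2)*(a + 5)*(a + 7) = a^3 + 10*a^2 + 11*a - 70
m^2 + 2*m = m*(m + 2)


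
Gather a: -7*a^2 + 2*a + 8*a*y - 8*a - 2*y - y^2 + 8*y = -7*a^2 + a*(8*y - 6) - y^2 + 6*y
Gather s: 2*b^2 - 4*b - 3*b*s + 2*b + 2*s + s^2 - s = 2*b^2 - 2*b + s^2 + s*(1 - 3*b)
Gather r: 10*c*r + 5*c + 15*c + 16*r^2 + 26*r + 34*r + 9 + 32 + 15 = 20*c + 16*r^2 + r*(10*c + 60) + 56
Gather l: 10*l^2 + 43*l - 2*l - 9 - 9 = 10*l^2 + 41*l - 18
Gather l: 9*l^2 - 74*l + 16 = 9*l^2 - 74*l + 16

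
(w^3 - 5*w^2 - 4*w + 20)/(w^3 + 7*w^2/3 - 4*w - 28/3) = 3*(w - 5)/(3*w + 7)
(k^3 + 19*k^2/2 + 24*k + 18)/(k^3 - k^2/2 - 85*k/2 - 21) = (2*k^2 + 7*k + 6)/(2*k^2 - 13*k - 7)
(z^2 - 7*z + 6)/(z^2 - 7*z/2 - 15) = 2*(z - 1)/(2*z + 5)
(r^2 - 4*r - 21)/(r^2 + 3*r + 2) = (r^2 - 4*r - 21)/(r^2 + 3*r + 2)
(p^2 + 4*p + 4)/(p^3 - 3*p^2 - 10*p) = (p + 2)/(p*(p - 5))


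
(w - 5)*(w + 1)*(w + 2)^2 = w^4 - 17*w^2 - 36*w - 20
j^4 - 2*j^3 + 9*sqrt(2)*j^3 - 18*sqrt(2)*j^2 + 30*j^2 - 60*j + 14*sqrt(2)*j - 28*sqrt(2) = (j - 2)*(j + sqrt(2))^2*(j + 7*sqrt(2))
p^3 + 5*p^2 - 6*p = p*(p - 1)*(p + 6)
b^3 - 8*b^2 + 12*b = b*(b - 6)*(b - 2)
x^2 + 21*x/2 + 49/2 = (x + 7/2)*(x + 7)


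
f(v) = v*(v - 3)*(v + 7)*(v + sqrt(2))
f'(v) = v*(v - 3)*(v + 7) + v*(v - 3)*(v + sqrt(2)) + v*(v + 7)*(v + sqrt(2)) + (v - 3)*(v + 7)*(v + sqrt(2))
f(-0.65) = 11.51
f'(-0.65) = -3.99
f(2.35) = -53.76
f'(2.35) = 39.80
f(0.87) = -33.31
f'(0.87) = -41.47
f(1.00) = -38.63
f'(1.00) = -40.14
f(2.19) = -58.76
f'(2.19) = 23.01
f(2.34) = -54.15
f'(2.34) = 38.69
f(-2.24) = -46.14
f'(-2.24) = 75.58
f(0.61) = -22.46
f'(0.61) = -41.47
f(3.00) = 0.00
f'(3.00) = 132.43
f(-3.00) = -114.18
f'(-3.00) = 100.54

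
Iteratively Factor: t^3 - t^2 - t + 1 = (t - 1)*(t^2 - 1) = (t - 1)^2*(t + 1)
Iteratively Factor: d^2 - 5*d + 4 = (d - 1)*(d - 4)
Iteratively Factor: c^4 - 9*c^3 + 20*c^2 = (c - 5)*(c^3 - 4*c^2) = c*(c - 5)*(c^2 - 4*c) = c*(c - 5)*(c - 4)*(c)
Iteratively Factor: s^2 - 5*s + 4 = (s - 1)*(s - 4)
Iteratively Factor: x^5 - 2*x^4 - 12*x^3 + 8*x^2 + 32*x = (x - 2)*(x^4 - 12*x^2 - 16*x) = (x - 2)*(x + 2)*(x^3 - 2*x^2 - 8*x) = (x - 2)*(x + 2)^2*(x^2 - 4*x) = x*(x - 2)*(x + 2)^2*(x - 4)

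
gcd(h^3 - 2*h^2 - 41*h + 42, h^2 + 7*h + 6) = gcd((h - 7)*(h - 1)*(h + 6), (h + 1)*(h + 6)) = h + 6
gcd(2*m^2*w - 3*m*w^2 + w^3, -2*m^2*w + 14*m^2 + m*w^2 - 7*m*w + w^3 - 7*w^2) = -m + w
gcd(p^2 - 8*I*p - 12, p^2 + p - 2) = 1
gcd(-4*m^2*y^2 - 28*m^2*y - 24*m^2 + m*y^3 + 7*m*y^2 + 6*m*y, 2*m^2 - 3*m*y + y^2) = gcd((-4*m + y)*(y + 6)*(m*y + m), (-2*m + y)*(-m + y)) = 1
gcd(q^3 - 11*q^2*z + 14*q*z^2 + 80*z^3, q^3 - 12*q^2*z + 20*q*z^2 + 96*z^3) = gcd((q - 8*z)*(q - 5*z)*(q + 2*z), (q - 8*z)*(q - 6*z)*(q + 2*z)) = -q^2 + 6*q*z + 16*z^2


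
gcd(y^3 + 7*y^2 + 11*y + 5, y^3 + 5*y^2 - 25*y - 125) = y + 5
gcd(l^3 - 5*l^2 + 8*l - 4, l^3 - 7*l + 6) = l^2 - 3*l + 2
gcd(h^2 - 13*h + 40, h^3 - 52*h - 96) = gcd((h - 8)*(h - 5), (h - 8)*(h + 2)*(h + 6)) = h - 8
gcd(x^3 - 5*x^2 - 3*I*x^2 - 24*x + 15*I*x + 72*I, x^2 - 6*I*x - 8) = 1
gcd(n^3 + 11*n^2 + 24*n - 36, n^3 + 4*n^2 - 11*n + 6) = n^2 + 5*n - 6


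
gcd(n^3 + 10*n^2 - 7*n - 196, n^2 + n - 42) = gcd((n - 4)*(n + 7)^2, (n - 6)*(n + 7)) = n + 7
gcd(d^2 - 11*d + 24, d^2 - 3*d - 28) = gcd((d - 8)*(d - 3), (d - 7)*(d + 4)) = 1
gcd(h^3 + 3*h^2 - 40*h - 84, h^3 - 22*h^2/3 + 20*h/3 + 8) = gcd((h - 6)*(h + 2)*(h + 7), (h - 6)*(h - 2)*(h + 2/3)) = h - 6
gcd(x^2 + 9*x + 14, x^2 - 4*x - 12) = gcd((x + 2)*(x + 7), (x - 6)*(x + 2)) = x + 2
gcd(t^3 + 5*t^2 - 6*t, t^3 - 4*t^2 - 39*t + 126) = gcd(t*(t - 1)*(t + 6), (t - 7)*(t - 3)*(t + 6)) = t + 6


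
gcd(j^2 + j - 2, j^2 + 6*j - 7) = j - 1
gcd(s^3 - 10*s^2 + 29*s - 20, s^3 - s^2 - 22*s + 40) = s - 4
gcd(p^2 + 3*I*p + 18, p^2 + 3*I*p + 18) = p^2 + 3*I*p + 18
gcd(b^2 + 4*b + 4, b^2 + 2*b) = b + 2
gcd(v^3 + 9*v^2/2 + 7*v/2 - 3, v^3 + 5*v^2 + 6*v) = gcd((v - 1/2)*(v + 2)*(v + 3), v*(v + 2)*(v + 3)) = v^2 + 5*v + 6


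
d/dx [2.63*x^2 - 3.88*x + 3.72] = 5.26*x - 3.88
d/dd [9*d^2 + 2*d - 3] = 18*d + 2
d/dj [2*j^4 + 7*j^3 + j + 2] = 8*j^3 + 21*j^2 + 1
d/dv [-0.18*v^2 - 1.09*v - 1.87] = -0.36*v - 1.09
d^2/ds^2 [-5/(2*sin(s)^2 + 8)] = 5*(2*sin(s)^4 - 11*sin(s)^2 + 4)/(sin(s)^2 + 4)^3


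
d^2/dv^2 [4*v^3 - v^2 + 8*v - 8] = 24*v - 2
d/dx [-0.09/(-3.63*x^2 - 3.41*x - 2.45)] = (-0.6534*x - 0.3069)/(3.63*x^2 + 3.41*x + 2.45)^2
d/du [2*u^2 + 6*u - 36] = 4*u + 6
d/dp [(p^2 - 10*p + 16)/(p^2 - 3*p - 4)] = (7*p^2 - 40*p + 88)/(p^4 - 6*p^3 + p^2 + 24*p + 16)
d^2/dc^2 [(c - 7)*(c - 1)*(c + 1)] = 6*c - 14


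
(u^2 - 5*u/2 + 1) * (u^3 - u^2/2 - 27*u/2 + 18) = u^5 - 3*u^4 - 45*u^3/4 + 205*u^2/4 - 117*u/2 + 18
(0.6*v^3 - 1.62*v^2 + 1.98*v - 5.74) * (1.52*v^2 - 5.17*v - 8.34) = 0.912*v^5 - 5.5644*v^4 + 6.381*v^3 - 5.4506*v^2 + 13.1626*v + 47.8716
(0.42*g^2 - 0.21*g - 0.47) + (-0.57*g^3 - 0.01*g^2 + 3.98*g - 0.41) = -0.57*g^3 + 0.41*g^2 + 3.77*g - 0.88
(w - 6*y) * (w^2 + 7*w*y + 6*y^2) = w^3 + w^2*y - 36*w*y^2 - 36*y^3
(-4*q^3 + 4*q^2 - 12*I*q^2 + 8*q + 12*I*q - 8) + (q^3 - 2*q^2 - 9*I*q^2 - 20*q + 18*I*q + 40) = -3*q^3 + 2*q^2 - 21*I*q^2 - 12*q + 30*I*q + 32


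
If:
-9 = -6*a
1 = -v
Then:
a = 3/2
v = -1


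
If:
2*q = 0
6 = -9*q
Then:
No Solution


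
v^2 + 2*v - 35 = (v - 5)*(v + 7)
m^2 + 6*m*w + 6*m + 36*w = (m + 6)*(m + 6*w)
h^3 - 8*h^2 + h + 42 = (h - 7)*(h - 3)*(h + 2)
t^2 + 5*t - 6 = (t - 1)*(t + 6)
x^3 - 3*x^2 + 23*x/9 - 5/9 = (x - 5/3)*(x - 1)*(x - 1/3)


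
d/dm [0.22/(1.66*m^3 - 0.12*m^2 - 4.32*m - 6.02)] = (-1.0956*m^2 + 0.0528*m + 0.9504)/(-1.66*m^3 + 0.12*m^2 + 4.32*m + 6.02)^2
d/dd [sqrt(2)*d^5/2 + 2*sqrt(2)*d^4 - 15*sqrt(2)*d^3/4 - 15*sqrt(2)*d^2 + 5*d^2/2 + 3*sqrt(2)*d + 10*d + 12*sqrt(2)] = 5*sqrt(2)*d^4/2 + 8*sqrt(2)*d^3 - 45*sqrt(2)*d^2/4 - 30*sqrt(2)*d + 5*d + 3*sqrt(2) + 10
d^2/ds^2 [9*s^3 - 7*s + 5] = 54*s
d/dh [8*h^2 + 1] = 16*h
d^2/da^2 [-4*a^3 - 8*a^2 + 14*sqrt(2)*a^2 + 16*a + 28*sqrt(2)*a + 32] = -24*a - 16 + 28*sqrt(2)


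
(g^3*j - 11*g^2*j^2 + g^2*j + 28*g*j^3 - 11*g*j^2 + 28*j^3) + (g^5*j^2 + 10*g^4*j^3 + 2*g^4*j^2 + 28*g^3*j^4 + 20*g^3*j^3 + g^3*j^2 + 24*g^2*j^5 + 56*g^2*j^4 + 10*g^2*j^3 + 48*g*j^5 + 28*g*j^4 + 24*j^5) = g^5*j^2 + 10*g^4*j^3 + 2*g^4*j^2 + 28*g^3*j^4 + 20*g^3*j^3 + g^3*j^2 + g^3*j + 24*g^2*j^5 + 56*g^2*j^4 + 10*g^2*j^3 - 11*g^2*j^2 + g^2*j + 48*g*j^5 + 28*g*j^4 + 28*g*j^3 - 11*g*j^2 + 24*j^5 + 28*j^3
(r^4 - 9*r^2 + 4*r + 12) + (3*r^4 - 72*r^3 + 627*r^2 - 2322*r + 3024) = 4*r^4 - 72*r^3 + 618*r^2 - 2318*r + 3036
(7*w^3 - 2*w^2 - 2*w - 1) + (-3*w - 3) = 7*w^3 - 2*w^2 - 5*w - 4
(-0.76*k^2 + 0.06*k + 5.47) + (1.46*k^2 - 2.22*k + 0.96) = 0.7*k^2 - 2.16*k + 6.43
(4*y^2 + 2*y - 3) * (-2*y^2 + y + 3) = -8*y^4 + 20*y^2 + 3*y - 9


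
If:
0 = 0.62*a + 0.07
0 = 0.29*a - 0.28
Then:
No Solution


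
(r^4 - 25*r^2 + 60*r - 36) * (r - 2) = r^5 - 2*r^4 - 25*r^3 + 110*r^2 - 156*r + 72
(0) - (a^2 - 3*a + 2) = -a^2 + 3*a - 2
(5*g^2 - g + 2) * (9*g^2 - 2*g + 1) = 45*g^4 - 19*g^3 + 25*g^2 - 5*g + 2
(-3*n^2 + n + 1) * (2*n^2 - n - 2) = -6*n^4 + 5*n^3 + 7*n^2 - 3*n - 2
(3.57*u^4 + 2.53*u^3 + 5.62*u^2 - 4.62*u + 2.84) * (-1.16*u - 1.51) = -4.1412*u^5 - 8.3255*u^4 - 10.3395*u^3 - 3.127*u^2 + 3.6818*u - 4.2884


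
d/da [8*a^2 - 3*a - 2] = 16*a - 3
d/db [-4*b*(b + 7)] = -8*b - 28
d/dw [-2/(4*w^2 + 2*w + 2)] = (4*w + 1)/(2*w^2 + w + 1)^2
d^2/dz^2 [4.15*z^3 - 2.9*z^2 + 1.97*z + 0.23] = 24.9*z - 5.8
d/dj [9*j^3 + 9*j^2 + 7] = 9*j*(3*j + 2)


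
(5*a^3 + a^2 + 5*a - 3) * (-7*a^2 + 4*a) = -35*a^5 + 13*a^4 - 31*a^3 + 41*a^2 - 12*a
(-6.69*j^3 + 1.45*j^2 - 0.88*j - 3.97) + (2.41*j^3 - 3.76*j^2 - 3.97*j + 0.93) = -4.28*j^3 - 2.31*j^2 - 4.85*j - 3.04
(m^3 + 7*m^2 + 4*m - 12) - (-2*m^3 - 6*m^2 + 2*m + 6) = 3*m^3 + 13*m^2 + 2*m - 18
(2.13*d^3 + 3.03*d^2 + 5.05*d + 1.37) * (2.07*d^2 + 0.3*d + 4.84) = 4.4091*d^5 + 6.9111*d^4 + 21.6717*d^3 + 19.0161*d^2 + 24.853*d + 6.6308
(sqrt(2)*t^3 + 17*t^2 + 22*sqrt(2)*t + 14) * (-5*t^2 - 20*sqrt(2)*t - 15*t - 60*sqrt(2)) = -5*sqrt(2)*t^5 - 125*t^4 - 15*sqrt(2)*t^4 - 450*sqrt(2)*t^3 - 375*t^3 - 1350*sqrt(2)*t^2 - 950*t^2 - 2850*t - 280*sqrt(2)*t - 840*sqrt(2)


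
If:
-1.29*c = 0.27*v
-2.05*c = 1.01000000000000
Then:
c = -0.49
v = 2.35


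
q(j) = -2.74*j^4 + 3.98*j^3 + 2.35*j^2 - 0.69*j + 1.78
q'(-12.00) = 20601.15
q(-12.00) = -63345.62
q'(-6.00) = 2768.31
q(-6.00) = -4320.20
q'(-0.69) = 5.35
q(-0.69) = 1.45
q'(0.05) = -0.43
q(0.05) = 1.75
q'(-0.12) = -1.06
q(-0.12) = 1.89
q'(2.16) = -45.28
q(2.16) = -8.28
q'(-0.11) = -1.05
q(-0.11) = 1.88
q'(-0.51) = 1.47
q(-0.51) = 2.03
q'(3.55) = -323.87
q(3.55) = -228.17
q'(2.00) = -31.21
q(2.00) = -2.20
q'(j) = -10.96*j^3 + 11.94*j^2 + 4.7*j - 0.69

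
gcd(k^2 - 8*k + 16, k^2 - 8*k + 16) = k^2 - 8*k + 16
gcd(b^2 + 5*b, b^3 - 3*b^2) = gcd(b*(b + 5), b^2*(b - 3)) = b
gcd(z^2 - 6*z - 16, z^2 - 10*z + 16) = z - 8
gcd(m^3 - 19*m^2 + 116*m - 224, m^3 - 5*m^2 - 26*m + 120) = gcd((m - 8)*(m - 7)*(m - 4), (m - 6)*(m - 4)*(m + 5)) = m - 4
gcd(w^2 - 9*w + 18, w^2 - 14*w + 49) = 1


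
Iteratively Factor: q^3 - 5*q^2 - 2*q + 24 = (q + 2)*(q^2 - 7*q + 12) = (q - 4)*(q + 2)*(q - 3)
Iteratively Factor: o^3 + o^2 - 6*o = (o)*(o^2 + o - 6) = o*(o - 2)*(o + 3)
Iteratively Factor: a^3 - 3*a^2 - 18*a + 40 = (a - 5)*(a^2 + 2*a - 8) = (a - 5)*(a + 4)*(a - 2)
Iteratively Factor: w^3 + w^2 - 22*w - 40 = (w + 4)*(w^2 - 3*w - 10) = (w - 5)*(w + 4)*(w + 2)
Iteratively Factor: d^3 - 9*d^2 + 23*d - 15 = (d - 3)*(d^2 - 6*d + 5) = (d - 3)*(d - 1)*(d - 5)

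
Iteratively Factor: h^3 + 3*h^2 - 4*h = (h)*(h^2 + 3*h - 4) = h*(h + 4)*(h - 1)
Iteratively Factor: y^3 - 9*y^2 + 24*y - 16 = (y - 4)*(y^2 - 5*y + 4) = (y - 4)^2*(y - 1)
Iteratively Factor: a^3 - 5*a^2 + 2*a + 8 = (a - 2)*(a^2 - 3*a - 4) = (a - 4)*(a - 2)*(a + 1)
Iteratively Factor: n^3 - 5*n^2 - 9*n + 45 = (n + 3)*(n^2 - 8*n + 15) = (n - 3)*(n + 3)*(n - 5)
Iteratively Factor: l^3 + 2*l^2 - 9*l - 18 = (l + 3)*(l^2 - l - 6) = (l - 3)*(l + 3)*(l + 2)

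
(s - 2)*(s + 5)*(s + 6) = s^3 + 9*s^2 + 8*s - 60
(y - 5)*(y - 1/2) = y^2 - 11*y/2 + 5/2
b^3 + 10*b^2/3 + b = b*(b + 1/3)*(b + 3)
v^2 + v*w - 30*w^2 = (v - 5*w)*(v + 6*w)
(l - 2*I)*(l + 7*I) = l^2 + 5*I*l + 14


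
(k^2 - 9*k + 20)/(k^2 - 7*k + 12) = (k - 5)/(k - 3)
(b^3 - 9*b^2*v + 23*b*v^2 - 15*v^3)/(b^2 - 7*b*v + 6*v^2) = (-b^2 + 8*b*v - 15*v^2)/(-b + 6*v)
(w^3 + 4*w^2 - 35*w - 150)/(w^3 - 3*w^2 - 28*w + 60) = (w + 5)/(w - 2)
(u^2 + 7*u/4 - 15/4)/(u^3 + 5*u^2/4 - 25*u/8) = 2*(u + 3)/(u*(2*u + 5))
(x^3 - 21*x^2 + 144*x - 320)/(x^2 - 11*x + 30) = (x^2 - 16*x + 64)/(x - 6)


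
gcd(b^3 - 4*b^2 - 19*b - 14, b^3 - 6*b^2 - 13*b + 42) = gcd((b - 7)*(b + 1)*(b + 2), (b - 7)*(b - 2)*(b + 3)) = b - 7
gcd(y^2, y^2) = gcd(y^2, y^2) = y^2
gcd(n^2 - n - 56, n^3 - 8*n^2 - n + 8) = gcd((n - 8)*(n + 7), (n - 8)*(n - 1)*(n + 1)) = n - 8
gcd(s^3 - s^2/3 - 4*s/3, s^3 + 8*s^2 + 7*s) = s^2 + s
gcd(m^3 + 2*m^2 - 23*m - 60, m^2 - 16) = m + 4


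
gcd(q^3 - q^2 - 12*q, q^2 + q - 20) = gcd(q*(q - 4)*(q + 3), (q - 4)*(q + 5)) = q - 4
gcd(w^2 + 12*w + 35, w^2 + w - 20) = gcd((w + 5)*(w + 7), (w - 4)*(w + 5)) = w + 5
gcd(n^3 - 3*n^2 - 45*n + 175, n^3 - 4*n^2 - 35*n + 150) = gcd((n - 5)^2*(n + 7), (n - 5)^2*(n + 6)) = n^2 - 10*n + 25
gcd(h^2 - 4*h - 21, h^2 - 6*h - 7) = h - 7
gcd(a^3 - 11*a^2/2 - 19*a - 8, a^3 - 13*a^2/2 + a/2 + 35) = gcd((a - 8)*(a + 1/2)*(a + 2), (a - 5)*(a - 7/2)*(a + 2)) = a + 2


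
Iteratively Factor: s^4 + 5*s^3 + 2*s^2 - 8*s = (s + 2)*(s^3 + 3*s^2 - 4*s) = (s + 2)*(s + 4)*(s^2 - s) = s*(s + 2)*(s + 4)*(s - 1)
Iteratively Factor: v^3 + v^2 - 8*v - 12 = (v + 2)*(v^2 - v - 6) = (v + 2)^2*(v - 3)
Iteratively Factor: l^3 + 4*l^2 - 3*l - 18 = (l + 3)*(l^2 + l - 6) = (l + 3)^2*(l - 2)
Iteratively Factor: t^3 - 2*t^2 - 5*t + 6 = (t - 3)*(t^2 + t - 2) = (t - 3)*(t - 1)*(t + 2)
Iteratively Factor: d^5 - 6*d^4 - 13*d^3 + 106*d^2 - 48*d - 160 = (d - 2)*(d^4 - 4*d^3 - 21*d^2 + 64*d + 80) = (d - 5)*(d - 2)*(d^3 + d^2 - 16*d - 16) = (d - 5)*(d - 2)*(d + 1)*(d^2 - 16) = (d - 5)*(d - 2)*(d + 1)*(d + 4)*(d - 4)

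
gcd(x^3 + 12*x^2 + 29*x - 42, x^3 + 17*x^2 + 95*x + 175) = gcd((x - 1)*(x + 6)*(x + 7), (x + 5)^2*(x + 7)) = x + 7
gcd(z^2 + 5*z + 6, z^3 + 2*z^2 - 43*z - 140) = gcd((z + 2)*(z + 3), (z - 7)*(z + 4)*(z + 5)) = 1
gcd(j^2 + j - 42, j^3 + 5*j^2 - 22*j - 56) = j + 7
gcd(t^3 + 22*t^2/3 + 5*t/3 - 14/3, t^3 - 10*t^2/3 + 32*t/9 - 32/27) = t - 2/3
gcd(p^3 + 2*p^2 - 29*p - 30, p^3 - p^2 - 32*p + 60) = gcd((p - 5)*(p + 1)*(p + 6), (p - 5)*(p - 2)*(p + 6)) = p^2 + p - 30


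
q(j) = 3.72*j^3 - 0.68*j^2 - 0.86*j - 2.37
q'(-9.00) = 915.34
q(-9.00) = -2761.59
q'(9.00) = 890.86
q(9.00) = 2646.69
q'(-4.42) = 223.18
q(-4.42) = -333.08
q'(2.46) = 63.33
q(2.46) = 46.78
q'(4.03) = 174.91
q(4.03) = 226.60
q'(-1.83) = 39.00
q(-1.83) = -25.87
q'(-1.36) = 21.63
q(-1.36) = -11.82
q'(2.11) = 45.96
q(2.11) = 27.73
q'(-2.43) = 68.34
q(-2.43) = -57.67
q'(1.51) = 22.53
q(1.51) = 7.59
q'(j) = 11.16*j^2 - 1.36*j - 0.86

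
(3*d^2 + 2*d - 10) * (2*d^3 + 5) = 6*d^5 + 4*d^4 - 20*d^3 + 15*d^2 + 10*d - 50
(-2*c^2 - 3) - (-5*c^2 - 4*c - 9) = 3*c^2 + 4*c + 6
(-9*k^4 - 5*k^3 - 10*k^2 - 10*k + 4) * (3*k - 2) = -27*k^5 + 3*k^4 - 20*k^3 - 10*k^2 + 32*k - 8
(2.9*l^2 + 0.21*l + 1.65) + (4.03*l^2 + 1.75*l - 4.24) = 6.93*l^2 + 1.96*l - 2.59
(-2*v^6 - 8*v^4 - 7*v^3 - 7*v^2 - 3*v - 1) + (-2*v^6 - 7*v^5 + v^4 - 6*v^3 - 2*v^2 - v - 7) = -4*v^6 - 7*v^5 - 7*v^4 - 13*v^3 - 9*v^2 - 4*v - 8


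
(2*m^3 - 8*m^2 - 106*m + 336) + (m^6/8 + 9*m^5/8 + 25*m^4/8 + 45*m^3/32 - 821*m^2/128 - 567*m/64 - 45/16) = m^6/8 + 9*m^5/8 + 25*m^4/8 + 109*m^3/32 - 1845*m^2/128 - 7351*m/64 + 5331/16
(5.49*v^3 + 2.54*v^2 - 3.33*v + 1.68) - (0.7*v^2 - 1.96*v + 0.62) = 5.49*v^3 + 1.84*v^2 - 1.37*v + 1.06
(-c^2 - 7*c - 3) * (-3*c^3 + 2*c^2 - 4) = 3*c^5 + 19*c^4 - 5*c^3 - 2*c^2 + 28*c + 12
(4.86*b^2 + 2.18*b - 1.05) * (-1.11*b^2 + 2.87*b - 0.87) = -5.3946*b^4 + 11.5284*b^3 + 3.1939*b^2 - 4.9101*b + 0.9135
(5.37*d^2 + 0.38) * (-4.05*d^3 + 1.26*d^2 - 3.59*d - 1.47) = -21.7485*d^5 + 6.7662*d^4 - 20.8173*d^3 - 7.4151*d^2 - 1.3642*d - 0.5586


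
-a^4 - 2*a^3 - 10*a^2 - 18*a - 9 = (a - 3*I)*(a + 3*I)*(I*a + I)^2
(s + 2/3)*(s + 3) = s^2 + 11*s/3 + 2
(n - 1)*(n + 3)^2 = n^3 + 5*n^2 + 3*n - 9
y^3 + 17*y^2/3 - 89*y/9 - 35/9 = (y - 5/3)*(y + 1/3)*(y + 7)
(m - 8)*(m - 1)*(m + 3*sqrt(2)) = m^3 - 9*m^2 + 3*sqrt(2)*m^2 - 27*sqrt(2)*m + 8*m + 24*sqrt(2)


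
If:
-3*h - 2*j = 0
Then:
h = -2*j/3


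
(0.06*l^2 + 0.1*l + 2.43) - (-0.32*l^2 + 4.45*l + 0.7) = 0.38*l^2 - 4.35*l + 1.73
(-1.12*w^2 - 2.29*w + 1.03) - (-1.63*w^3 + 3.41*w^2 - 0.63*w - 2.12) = 1.63*w^3 - 4.53*w^2 - 1.66*w + 3.15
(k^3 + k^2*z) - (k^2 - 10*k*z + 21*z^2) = k^3 + k^2*z - k^2 + 10*k*z - 21*z^2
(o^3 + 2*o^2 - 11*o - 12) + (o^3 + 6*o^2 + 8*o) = 2*o^3 + 8*o^2 - 3*o - 12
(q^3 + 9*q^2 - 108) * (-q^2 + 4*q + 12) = -q^5 - 5*q^4 + 48*q^3 + 216*q^2 - 432*q - 1296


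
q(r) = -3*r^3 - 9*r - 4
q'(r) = -9*r^2 - 9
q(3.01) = -112.90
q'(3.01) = -90.54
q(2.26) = -58.97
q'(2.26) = -54.97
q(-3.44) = 149.08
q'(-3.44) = -115.50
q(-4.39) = 289.32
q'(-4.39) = -182.45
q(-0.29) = -1.32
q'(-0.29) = -9.76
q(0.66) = -10.80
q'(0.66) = -12.92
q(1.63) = -31.66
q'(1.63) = -32.91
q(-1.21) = 12.20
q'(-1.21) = -22.18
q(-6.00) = 698.00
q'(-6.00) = -333.00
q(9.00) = -2272.00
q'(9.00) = -738.00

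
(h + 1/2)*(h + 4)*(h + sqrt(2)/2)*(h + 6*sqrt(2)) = h^4 + 9*h^3/2 + 13*sqrt(2)*h^3/2 + 8*h^2 + 117*sqrt(2)*h^2/4 + 13*sqrt(2)*h + 27*h + 12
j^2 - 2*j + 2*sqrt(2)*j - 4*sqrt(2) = (j - 2)*(j + 2*sqrt(2))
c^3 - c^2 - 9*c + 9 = (c - 3)*(c - 1)*(c + 3)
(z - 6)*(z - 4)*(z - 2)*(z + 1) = z^4 - 11*z^3 + 32*z^2 - 4*z - 48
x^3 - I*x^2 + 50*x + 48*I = (x - 8*I)*(x + I)*(x + 6*I)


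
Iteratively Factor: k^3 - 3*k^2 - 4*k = (k)*(k^2 - 3*k - 4) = k*(k + 1)*(k - 4)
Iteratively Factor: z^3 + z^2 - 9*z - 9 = (z - 3)*(z^2 + 4*z + 3) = (z - 3)*(z + 3)*(z + 1)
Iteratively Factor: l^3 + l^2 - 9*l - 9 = (l + 1)*(l^2 - 9) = (l - 3)*(l + 1)*(l + 3)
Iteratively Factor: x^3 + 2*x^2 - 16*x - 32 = (x - 4)*(x^2 + 6*x + 8) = (x - 4)*(x + 2)*(x + 4)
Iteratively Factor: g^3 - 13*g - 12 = (g + 3)*(g^2 - 3*g - 4) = (g - 4)*(g + 3)*(g + 1)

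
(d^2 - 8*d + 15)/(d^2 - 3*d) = (d - 5)/d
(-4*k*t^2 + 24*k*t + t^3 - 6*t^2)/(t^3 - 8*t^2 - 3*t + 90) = t*(-4*k + t)/(t^2 - 2*t - 15)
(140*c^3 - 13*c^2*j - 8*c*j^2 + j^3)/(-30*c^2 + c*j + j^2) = (-28*c^2 - 3*c*j + j^2)/(6*c + j)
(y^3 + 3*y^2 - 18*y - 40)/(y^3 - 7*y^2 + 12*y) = (y^2 + 7*y + 10)/(y*(y - 3))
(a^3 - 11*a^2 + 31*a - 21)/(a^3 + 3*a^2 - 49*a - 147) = (a^2 - 4*a + 3)/(a^2 + 10*a + 21)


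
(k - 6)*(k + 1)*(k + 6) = k^3 + k^2 - 36*k - 36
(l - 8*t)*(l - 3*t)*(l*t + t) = l^3*t - 11*l^2*t^2 + l^2*t + 24*l*t^3 - 11*l*t^2 + 24*t^3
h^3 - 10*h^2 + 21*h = h*(h - 7)*(h - 3)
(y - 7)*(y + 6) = y^2 - y - 42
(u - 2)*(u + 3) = u^2 + u - 6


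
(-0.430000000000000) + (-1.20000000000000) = -1.63000000000000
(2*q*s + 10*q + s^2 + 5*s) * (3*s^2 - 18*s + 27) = 6*q*s^3 - 6*q*s^2 - 126*q*s + 270*q + 3*s^4 - 3*s^3 - 63*s^2 + 135*s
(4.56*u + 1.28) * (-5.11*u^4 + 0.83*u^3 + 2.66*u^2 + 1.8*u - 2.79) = -23.3016*u^5 - 2.756*u^4 + 13.192*u^3 + 11.6128*u^2 - 10.4184*u - 3.5712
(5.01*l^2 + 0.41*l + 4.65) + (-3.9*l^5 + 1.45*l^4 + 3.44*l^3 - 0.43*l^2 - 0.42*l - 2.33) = -3.9*l^5 + 1.45*l^4 + 3.44*l^3 + 4.58*l^2 - 0.01*l + 2.32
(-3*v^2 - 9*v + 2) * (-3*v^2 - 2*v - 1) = 9*v^4 + 33*v^3 + 15*v^2 + 5*v - 2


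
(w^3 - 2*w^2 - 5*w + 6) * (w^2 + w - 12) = w^5 - w^4 - 19*w^3 + 25*w^2 + 66*w - 72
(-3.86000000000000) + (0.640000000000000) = -3.22000000000000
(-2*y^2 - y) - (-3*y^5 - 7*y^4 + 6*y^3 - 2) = 3*y^5 + 7*y^4 - 6*y^3 - 2*y^2 - y + 2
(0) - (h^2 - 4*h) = -h^2 + 4*h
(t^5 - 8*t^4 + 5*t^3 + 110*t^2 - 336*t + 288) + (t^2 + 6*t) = t^5 - 8*t^4 + 5*t^3 + 111*t^2 - 330*t + 288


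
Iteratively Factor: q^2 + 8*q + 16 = (q + 4)*(q + 4)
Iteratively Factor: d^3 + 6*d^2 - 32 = (d - 2)*(d^2 + 8*d + 16) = (d - 2)*(d + 4)*(d + 4)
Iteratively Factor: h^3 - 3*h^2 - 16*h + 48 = (h + 4)*(h^2 - 7*h + 12) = (h - 4)*(h + 4)*(h - 3)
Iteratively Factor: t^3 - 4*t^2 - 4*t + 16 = (t - 4)*(t^2 - 4) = (t - 4)*(t + 2)*(t - 2)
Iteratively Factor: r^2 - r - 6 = (r - 3)*(r + 2)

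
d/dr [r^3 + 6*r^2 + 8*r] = 3*r^2 + 12*r + 8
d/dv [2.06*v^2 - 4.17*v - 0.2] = 4.12*v - 4.17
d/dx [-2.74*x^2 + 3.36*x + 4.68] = 3.36 - 5.48*x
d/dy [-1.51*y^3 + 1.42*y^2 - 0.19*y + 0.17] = -4.53*y^2 + 2.84*y - 0.19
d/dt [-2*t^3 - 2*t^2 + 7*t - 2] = -6*t^2 - 4*t + 7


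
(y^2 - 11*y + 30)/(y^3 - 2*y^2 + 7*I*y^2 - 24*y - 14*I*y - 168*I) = (y - 5)/(y^2 + y*(4 + 7*I) + 28*I)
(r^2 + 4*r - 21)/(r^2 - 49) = (r - 3)/(r - 7)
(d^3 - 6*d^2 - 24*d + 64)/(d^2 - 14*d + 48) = (d^2 + 2*d - 8)/(d - 6)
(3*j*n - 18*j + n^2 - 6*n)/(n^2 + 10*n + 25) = (3*j*n - 18*j + n^2 - 6*n)/(n^2 + 10*n + 25)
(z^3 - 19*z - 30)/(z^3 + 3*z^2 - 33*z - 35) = (z^2 + 5*z + 6)/(z^2 + 8*z + 7)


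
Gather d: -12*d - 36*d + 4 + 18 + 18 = 40 - 48*d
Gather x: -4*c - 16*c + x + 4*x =-20*c + 5*x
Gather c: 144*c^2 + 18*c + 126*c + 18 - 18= 144*c^2 + 144*c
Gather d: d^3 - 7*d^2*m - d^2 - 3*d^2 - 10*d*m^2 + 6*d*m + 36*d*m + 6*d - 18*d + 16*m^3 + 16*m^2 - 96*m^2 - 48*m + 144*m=d^3 + d^2*(-7*m - 4) + d*(-10*m^2 + 42*m - 12) + 16*m^3 - 80*m^2 + 96*m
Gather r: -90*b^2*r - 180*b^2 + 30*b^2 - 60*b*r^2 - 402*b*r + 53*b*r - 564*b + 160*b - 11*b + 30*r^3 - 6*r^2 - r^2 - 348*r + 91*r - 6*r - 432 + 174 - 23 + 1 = -150*b^2 - 415*b + 30*r^3 + r^2*(-60*b - 7) + r*(-90*b^2 - 349*b - 263) - 280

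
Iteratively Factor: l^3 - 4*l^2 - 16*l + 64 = (l + 4)*(l^2 - 8*l + 16) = (l - 4)*(l + 4)*(l - 4)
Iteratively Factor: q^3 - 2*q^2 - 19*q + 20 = (q - 5)*(q^2 + 3*q - 4) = (q - 5)*(q - 1)*(q + 4)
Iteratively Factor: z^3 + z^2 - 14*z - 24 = (z + 3)*(z^2 - 2*z - 8) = (z - 4)*(z + 3)*(z + 2)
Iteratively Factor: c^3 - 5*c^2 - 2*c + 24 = (c - 3)*(c^2 - 2*c - 8) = (c - 4)*(c - 3)*(c + 2)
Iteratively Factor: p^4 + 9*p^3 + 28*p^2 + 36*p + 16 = (p + 1)*(p^3 + 8*p^2 + 20*p + 16) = (p + 1)*(p + 2)*(p^2 + 6*p + 8) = (p + 1)*(p + 2)^2*(p + 4)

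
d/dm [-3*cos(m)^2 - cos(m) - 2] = (6*cos(m) + 1)*sin(m)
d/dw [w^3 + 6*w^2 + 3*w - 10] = 3*w^2 + 12*w + 3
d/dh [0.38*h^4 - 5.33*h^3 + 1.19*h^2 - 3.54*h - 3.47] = 1.52*h^3 - 15.99*h^2 + 2.38*h - 3.54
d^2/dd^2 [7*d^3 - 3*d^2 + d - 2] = 42*d - 6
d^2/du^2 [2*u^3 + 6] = 12*u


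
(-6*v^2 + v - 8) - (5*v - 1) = -6*v^2 - 4*v - 7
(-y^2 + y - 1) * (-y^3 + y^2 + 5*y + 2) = y^5 - 2*y^4 - 3*y^3 + 2*y^2 - 3*y - 2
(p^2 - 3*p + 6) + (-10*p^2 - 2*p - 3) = -9*p^2 - 5*p + 3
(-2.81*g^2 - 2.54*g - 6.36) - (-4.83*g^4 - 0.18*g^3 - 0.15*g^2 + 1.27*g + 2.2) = 4.83*g^4 + 0.18*g^3 - 2.66*g^2 - 3.81*g - 8.56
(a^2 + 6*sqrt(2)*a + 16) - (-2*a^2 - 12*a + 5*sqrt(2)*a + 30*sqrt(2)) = 3*a^2 + sqrt(2)*a + 12*a - 30*sqrt(2) + 16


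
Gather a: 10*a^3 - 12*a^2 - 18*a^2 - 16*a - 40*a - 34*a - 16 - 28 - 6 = 10*a^3 - 30*a^2 - 90*a - 50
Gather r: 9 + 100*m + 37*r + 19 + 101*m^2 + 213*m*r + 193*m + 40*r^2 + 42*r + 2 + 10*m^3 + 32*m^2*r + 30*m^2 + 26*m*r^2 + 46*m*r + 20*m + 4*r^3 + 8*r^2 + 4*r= 10*m^3 + 131*m^2 + 313*m + 4*r^3 + r^2*(26*m + 48) + r*(32*m^2 + 259*m + 83) + 30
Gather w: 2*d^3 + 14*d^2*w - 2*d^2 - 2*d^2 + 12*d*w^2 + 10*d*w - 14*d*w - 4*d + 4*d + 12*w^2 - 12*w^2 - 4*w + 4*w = 2*d^3 - 4*d^2 + 12*d*w^2 + w*(14*d^2 - 4*d)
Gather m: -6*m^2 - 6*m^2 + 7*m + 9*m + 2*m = -12*m^2 + 18*m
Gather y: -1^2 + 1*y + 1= y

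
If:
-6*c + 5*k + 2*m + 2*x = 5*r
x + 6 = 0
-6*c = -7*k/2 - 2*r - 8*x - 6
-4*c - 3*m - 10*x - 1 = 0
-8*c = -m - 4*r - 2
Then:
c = 3637/516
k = 6881/387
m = 3974/387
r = 8537/774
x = -6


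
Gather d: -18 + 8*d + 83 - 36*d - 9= 56 - 28*d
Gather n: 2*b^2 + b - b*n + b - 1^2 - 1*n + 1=2*b^2 + 2*b + n*(-b - 1)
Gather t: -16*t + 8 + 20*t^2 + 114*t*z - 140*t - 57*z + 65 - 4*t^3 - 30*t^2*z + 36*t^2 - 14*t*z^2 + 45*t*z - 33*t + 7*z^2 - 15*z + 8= -4*t^3 + t^2*(56 - 30*z) + t*(-14*z^2 + 159*z - 189) + 7*z^2 - 72*z + 81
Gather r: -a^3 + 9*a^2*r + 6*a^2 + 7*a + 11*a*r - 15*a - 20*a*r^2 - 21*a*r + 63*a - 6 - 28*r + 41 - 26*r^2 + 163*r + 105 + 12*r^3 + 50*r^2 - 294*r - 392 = -a^3 + 6*a^2 + 55*a + 12*r^3 + r^2*(24 - 20*a) + r*(9*a^2 - 10*a - 159) - 252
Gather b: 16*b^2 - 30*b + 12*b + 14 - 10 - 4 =16*b^2 - 18*b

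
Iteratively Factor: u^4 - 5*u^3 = (u)*(u^3 - 5*u^2) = u*(u - 5)*(u^2) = u^2*(u - 5)*(u)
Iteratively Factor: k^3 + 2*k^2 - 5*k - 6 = (k + 1)*(k^2 + k - 6) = (k + 1)*(k + 3)*(k - 2)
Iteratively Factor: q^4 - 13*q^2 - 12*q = (q)*(q^3 - 13*q - 12) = q*(q + 1)*(q^2 - q - 12) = q*(q - 4)*(q + 1)*(q + 3)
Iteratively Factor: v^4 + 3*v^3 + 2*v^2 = (v + 1)*(v^3 + 2*v^2) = v*(v + 1)*(v^2 + 2*v) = v*(v + 1)*(v + 2)*(v)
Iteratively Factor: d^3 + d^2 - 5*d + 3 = (d + 3)*(d^2 - 2*d + 1) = (d - 1)*(d + 3)*(d - 1)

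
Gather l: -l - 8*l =-9*l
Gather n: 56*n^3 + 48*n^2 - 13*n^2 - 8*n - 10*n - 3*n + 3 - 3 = 56*n^3 + 35*n^2 - 21*n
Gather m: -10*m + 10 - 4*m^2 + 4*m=-4*m^2 - 6*m + 10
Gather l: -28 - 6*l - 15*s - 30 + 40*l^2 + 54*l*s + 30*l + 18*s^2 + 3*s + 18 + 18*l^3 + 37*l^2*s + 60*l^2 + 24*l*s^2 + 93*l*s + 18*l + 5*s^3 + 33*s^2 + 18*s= 18*l^3 + l^2*(37*s + 100) + l*(24*s^2 + 147*s + 42) + 5*s^3 + 51*s^2 + 6*s - 40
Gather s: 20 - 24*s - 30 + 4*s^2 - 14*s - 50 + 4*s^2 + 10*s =8*s^2 - 28*s - 60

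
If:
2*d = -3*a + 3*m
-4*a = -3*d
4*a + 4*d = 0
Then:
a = 0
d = 0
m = 0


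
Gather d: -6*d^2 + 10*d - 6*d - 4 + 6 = -6*d^2 + 4*d + 2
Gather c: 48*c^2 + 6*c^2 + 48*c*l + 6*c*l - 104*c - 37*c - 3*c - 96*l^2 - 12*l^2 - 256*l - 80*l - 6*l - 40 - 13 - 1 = 54*c^2 + c*(54*l - 144) - 108*l^2 - 342*l - 54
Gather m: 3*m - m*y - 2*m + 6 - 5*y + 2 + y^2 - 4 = m*(1 - y) + y^2 - 5*y + 4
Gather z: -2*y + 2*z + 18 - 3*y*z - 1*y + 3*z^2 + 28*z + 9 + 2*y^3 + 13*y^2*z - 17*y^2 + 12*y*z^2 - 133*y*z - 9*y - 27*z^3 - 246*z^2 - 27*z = 2*y^3 - 17*y^2 - 12*y - 27*z^3 + z^2*(12*y - 243) + z*(13*y^2 - 136*y + 3) + 27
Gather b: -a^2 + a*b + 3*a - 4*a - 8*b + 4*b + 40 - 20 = -a^2 - a + b*(a - 4) + 20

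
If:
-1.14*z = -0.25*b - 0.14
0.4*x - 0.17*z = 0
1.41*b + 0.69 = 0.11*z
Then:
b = -0.49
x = 0.01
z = 0.02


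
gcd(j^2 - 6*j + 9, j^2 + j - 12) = j - 3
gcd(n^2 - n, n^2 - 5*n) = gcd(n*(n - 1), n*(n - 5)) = n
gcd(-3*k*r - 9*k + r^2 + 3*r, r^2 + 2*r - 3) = r + 3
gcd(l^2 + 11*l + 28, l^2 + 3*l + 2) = 1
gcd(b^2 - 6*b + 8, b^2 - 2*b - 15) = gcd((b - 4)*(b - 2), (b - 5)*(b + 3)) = 1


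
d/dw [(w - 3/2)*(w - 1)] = 2*w - 5/2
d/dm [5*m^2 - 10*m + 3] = 10*m - 10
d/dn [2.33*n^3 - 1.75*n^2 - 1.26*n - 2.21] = 6.99*n^2 - 3.5*n - 1.26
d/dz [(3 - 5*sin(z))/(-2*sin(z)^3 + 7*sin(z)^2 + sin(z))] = (-20*sin(z)^3 + 53*sin(z)^2 - 42*sin(z) - 3)*cos(z)/((7*sin(z) + cos(2*z))^2*sin(z)^2)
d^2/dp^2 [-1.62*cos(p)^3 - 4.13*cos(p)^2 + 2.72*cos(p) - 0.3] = -1.505*cos(p) + 8.26*cos(2*p) + 3.645*cos(3*p)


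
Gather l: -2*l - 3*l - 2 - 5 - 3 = -5*l - 10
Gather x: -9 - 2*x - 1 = -2*x - 10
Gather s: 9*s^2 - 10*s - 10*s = 9*s^2 - 20*s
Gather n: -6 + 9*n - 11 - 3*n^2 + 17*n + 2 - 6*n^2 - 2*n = -9*n^2 + 24*n - 15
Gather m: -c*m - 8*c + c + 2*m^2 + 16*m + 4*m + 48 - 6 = -7*c + 2*m^2 + m*(20 - c) + 42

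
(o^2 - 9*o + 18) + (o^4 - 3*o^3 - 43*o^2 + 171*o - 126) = o^4 - 3*o^3 - 42*o^2 + 162*o - 108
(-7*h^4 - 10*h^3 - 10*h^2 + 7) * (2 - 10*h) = 70*h^5 + 86*h^4 + 80*h^3 - 20*h^2 - 70*h + 14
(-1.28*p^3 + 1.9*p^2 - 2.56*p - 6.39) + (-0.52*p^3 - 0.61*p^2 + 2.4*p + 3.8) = -1.8*p^3 + 1.29*p^2 - 0.16*p - 2.59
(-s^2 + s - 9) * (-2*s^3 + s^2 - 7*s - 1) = 2*s^5 - 3*s^4 + 26*s^3 - 15*s^2 + 62*s + 9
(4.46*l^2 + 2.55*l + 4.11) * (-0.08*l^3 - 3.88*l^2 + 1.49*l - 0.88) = -0.3568*l^5 - 17.5088*l^4 - 3.5774*l^3 - 16.0721*l^2 + 3.8799*l - 3.6168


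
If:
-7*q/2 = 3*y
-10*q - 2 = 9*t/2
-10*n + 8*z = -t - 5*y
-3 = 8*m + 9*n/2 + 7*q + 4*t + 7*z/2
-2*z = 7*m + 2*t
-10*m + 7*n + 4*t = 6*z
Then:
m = 88868/751767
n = -56868/250589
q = -53368/250589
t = 21668/751767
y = 186788/751767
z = -110902/250589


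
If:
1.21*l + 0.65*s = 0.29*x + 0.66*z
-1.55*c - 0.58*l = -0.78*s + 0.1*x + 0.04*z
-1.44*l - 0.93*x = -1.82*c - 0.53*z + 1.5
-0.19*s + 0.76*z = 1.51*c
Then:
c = 0.369433740300081*z + 0.0298662667626379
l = 0.206957592919639*z - 0.1787241799172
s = 1.06397395866778*z - 0.237358225324122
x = 0.972419864023513*z - 1.27772104882928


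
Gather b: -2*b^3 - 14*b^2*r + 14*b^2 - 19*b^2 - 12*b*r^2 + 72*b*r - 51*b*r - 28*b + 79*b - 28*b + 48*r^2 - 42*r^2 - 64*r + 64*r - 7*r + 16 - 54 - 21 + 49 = -2*b^3 + b^2*(-14*r - 5) + b*(-12*r^2 + 21*r + 23) + 6*r^2 - 7*r - 10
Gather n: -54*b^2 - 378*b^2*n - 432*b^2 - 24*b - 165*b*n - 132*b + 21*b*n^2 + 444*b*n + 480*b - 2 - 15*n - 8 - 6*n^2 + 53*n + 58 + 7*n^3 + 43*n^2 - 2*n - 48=-486*b^2 + 324*b + 7*n^3 + n^2*(21*b + 37) + n*(-378*b^2 + 279*b + 36)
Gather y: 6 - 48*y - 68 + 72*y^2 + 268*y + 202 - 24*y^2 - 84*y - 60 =48*y^2 + 136*y + 80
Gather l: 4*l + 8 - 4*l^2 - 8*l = -4*l^2 - 4*l + 8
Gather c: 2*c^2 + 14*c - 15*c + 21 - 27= 2*c^2 - c - 6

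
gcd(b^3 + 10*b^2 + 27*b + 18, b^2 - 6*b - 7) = b + 1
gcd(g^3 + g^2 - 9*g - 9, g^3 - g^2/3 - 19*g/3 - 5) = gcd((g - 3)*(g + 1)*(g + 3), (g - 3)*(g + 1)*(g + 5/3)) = g^2 - 2*g - 3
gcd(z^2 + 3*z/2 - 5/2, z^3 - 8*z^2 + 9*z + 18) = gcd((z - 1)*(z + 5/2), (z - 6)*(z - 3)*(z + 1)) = 1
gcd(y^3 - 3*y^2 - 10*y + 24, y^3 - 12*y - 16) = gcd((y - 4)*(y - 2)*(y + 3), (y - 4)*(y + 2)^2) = y - 4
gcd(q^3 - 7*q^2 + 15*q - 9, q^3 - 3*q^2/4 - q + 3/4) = q - 1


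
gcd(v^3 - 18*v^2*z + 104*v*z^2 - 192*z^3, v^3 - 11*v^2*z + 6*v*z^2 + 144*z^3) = v^2 - 14*v*z + 48*z^2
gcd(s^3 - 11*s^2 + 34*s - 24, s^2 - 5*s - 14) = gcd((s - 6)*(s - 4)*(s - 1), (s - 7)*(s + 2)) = 1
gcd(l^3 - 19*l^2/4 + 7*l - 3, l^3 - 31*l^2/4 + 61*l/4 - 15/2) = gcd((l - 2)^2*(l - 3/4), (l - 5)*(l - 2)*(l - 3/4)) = l^2 - 11*l/4 + 3/2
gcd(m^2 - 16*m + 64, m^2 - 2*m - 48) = m - 8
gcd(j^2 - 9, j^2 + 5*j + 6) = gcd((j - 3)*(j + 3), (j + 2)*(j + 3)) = j + 3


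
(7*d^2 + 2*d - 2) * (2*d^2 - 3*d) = 14*d^4 - 17*d^3 - 10*d^2 + 6*d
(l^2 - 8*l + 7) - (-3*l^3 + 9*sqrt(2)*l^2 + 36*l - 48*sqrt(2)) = 3*l^3 - 9*sqrt(2)*l^2 + l^2 - 44*l + 7 + 48*sqrt(2)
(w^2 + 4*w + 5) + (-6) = w^2 + 4*w - 1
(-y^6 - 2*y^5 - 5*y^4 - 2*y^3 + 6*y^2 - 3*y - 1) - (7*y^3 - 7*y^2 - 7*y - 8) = -y^6 - 2*y^5 - 5*y^4 - 9*y^3 + 13*y^2 + 4*y + 7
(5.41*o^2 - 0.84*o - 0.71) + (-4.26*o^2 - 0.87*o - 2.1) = 1.15*o^2 - 1.71*o - 2.81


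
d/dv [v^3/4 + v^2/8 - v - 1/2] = 3*v^2/4 + v/4 - 1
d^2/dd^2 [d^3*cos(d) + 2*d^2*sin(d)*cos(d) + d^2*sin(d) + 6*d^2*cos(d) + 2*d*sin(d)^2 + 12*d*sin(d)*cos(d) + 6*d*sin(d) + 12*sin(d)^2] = -d^3*cos(d) - 7*d^2*sin(d) - 4*d^2*sin(2*d) - 6*d^2*cos(d) - 30*d*sin(d) - 24*d*sin(2*d) + 10*d*cos(d) + 12*d*cos(2*d) + 2*sin(d) + 6*sin(2*d) + 24*cos(d) + 48*cos(2*d)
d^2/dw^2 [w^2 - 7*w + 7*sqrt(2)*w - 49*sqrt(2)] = 2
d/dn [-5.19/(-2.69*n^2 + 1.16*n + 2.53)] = (6.0204 - 27.9222*n)/(-2.69*n^2 + 1.16*n + 2.53)^2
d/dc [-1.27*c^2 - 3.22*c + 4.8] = -2.54*c - 3.22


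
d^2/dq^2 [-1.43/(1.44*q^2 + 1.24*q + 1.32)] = (5.930496*q^2 + 5.106816*q - 1.43*(2.88*q + 1.24)*(5.76*q + 2.48) + 5.436288)/(1.44*q^2 + 1.24*q + 1.32)^3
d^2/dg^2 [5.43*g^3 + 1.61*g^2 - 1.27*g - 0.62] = 32.58*g + 3.22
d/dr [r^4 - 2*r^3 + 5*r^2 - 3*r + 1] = 4*r^3 - 6*r^2 + 10*r - 3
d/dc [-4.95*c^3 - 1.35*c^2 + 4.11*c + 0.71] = -14.85*c^2 - 2.7*c + 4.11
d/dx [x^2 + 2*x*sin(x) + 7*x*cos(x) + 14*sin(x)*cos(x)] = -7*x*sin(x) + 2*x*cos(x) + 2*x + 2*sin(x) + 7*cos(x) + 14*cos(2*x)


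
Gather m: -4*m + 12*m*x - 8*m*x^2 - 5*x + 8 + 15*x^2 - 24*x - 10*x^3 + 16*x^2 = m*(-8*x^2 + 12*x - 4) - 10*x^3 + 31*x^2 - 29*x + 8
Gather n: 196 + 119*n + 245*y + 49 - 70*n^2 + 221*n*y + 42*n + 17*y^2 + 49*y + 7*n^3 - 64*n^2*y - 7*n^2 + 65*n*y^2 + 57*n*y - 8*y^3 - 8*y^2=7*n^3 + n^2*(-64*y - 77) + n*(65*y^2 + 278*y + 161) - 8*y^3 + 9*y^2 + 294*y + 245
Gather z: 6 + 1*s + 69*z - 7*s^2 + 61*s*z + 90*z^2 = -7*s^2 + s + 90*z^2 + z*(61*s + 69) + 6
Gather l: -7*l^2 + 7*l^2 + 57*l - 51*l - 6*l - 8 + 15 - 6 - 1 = 0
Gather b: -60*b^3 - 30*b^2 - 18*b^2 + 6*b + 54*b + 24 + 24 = -60*b^3 - 48*b^2 + 60*b + 48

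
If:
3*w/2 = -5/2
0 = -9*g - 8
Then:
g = -8/9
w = -5/3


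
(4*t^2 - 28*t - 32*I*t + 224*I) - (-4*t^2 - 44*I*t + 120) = 8*t^2 - 28*t + 12*I*t - 120 + 224*I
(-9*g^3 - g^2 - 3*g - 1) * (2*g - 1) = -18*g^4 + 7*g^3 - 5*g^2 + g + 1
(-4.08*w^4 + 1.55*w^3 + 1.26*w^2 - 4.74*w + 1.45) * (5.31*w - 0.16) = -21.6648*w^5 + 8.8833*w^4 + 6.4426*w^3 - 25.371*w^2 + 8.4579*w - 0.232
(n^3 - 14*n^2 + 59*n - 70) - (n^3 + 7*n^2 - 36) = -21*n^2 + 59*n - 34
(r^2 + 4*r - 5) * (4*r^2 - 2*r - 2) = 4*r^4 + 14*r^3 - 30*r^2 + 2*r + 10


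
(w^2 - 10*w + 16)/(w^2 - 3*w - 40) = (w - 2)/(w + 5)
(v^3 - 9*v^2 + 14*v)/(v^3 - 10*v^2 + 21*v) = (v - 2)/(v - 3)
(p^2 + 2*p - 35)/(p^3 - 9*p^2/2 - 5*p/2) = 2*(p + 7)/(p*(2*p + 1))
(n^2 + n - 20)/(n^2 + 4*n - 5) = (n - 4)/(n - 1)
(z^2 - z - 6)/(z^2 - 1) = (z^2 - z - 6)/(z^2 - 1)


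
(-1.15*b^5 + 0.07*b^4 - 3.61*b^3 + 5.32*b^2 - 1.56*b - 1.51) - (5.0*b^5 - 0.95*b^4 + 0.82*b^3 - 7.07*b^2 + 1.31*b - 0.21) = -6.15*b^5 + 1.02*b^4 - 4.43*b^3 + 12.39*b^2 - 2.87*b - 1.3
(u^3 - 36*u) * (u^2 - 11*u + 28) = u^5 - 11*u^4 - 8*u^3 + 396*u^2 - 1008*u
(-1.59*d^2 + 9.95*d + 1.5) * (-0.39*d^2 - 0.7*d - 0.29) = 0.6201*d^4 - 2.7675*d^3 - 7.0889*d^2 - 3.9355*d - 0.435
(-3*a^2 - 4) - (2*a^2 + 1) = -5*a^2 - 5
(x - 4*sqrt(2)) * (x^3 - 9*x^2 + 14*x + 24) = x^4 - 9*x^3 - 4*sqrt(2)*x^3 + 14*x^2 + 36*sqrt(2)*x^2 - 56*sqrt(2)*x + 24*x - 96*sqrt(2)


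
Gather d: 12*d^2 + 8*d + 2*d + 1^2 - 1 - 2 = 12*d^2 + 10*d - 2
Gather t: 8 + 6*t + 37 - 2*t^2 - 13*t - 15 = -2*t^2 - 7*t + 30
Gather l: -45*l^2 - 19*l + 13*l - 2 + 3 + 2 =-45*l^2 - 6*l + 3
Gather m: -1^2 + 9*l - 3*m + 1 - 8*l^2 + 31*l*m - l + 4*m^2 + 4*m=-8*l^2 + 8*l + 4*m^2 + m*(31*l + 1)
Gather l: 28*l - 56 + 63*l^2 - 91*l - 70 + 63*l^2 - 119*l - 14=126*l^2 - 182*l - 140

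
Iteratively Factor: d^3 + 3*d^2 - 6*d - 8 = (d + 4)*(d^2 - d - 2) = (d - 2)*(d + 4)*(d + 1)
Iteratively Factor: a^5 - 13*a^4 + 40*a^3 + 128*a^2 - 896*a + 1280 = (a - 4)*(a^4 - 9*a^3 + 4*a^2 + 144*a - 320) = (a - 5)*(a - 4)*(a^3 - 4*a^2 - 16*a + 64) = (a - 5)*(a - 4)*(a + 4)*(a^2 - 8*a + 16) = (a - 5)*(a - 4)^2*(a + 4)*(a - 4)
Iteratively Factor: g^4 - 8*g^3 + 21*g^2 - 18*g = (g - 3)*(g^3 - 5*g^2 + 6*g) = g*(g - 3)*(g^2 - 5*g + 6) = g*(g - 3)*(g - 2)*(g - 3)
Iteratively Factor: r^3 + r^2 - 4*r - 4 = (r + 1)*(r^2 - 4) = (r - 2)*(r + 1)*(r + 2)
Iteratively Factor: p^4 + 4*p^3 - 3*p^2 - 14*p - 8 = (p - 2)*(p^3 + 6*p^2 + 9*p + 4) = (p - 2)*(p + 1)*(p^2 + 5*p + 4) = (p - 2)*(p + 1)*(p + 4)*(p + 1)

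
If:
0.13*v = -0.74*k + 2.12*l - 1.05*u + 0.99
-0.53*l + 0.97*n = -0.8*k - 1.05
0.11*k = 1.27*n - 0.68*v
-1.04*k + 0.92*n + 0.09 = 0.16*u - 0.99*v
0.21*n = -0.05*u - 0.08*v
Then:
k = -0.86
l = 0.15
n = -0.29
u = 1.90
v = -0.41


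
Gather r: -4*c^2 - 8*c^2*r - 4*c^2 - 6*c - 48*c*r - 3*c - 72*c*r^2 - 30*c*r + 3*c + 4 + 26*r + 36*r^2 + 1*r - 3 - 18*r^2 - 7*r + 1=-8*c^2 - 6*c + r^2*(18 - 72*c) + r*(-8*c^2 - 78*c + 20) + 2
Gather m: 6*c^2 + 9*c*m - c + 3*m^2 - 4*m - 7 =6*c^2 - c + 3*m^2 + m*(9*c - 4) - 7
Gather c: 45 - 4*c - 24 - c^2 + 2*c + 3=-c^2 - 2*c + 24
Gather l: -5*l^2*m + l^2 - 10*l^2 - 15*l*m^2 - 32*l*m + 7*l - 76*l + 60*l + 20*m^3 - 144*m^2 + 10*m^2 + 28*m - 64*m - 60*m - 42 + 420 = l^2*(-5*m - 9) + l*(-15*m^2 - 32*m - 9) + 20*m^3 - 134*m^2 - 96*m + 378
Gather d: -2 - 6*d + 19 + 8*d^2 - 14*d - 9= 8*d^2 - 20*d + 8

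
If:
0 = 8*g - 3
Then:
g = 3/8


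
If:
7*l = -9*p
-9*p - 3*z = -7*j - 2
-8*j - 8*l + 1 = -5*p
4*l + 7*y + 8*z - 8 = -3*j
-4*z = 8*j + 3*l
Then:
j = -41/100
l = 9/25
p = -7/25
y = 339/700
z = 11/20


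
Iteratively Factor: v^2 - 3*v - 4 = (v + 1)*(v - 4)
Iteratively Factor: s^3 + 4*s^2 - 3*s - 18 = (s + 3)*(s^2 + s - 6) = (s + 3)^2*(s - 2)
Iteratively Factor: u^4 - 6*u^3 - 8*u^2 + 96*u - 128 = (u + 4)*(u^3 - 10*u^2 + 32*u - 32) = (u - 2)*(u + 4)*(u^2 - 8*u + 16) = (u - 4)*(u - 2)*(u + 4)*(u - 4)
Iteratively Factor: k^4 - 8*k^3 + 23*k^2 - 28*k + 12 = (k - 3)*(k^3 - 5*k^2 + 8*k - 4) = (k - 3)*(k - 1)*(k^2 - 4*k + 4) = (k - 3)*(k - 2)*(k - 1)*(k - 2)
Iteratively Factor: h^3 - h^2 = (h)*(h^2 - h) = h*(h - 1)*(h)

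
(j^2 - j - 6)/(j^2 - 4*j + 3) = (j + 2)/(j - 1)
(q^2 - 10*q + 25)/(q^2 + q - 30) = (q - 5)/(q + 6)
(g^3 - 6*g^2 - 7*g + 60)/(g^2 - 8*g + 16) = (g^2 - 2*g - 15)/(g - 4)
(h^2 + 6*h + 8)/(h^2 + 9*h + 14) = (h + 4)/(h + 7)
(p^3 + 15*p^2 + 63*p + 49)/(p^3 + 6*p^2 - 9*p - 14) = (p + 7)/(p - 2)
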